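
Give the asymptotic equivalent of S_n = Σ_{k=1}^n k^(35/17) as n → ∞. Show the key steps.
S_n ~ (17/52) · n^(52/17)

Integral comparison: Σ_{k=1}^n k^(35/17) = ∫_0^n x^(35/17) dx + O(n^(35/17)). The integral is n^(1 + 35/17) / (1 + 35/17) = n^((35+17)/17) / ((35+17)/17) = (17/52) · n^(52/17).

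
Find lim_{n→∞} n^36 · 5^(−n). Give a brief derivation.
lim = 0

Exponentials with base > 1 dominate every fixed polynomial: for any fixed c, n^c / 5^n → 0 as n → ∞ (e.g. by the ratio test, or by writing 5^n = e^(n ln 5) and noting e^(n ln 5) / n^c → ∞). Hence n^36 · 5^(−n) = n^36 / 5^n → 0.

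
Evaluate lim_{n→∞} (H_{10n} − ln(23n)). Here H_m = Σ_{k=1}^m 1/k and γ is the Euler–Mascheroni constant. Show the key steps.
lim = ln(10/23) + γ

By Euler-Maclaurin, H_m = ln m + γ + O(1/m). So
  H_{10n} − ln(23n) = ln(10n) + γ − ln(23n) + O(1/n)
                       = ln(10/23) + γ + O(1/n).
Hence the limit is ln(10/23) + γ.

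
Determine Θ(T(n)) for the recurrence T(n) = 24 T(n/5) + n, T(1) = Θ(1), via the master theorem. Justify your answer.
T(n) = Θ(n^(log_5 24))

Master theorem: compare f(n) = n to n^(log_5 24) where log_5 24 ≈ 1.975. Since 1 < log_5 24, we have f(n) = O(n^(log_5 24 − ε)) for some ε > 0 — Case 1. Hence T(n) = Θ(n^(log_5 24)).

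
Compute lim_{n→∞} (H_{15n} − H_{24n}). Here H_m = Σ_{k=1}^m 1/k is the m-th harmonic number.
lim = ln(15/24) = ln(5/8)

Euler-Maclaurin gives H_m = ln m + γ + 1/(2m) + O(1/m^2). The γ and O(1/m) terms cancel in the difference:
  H_{15n} − H_{24n} = ln(15n) − ln(24n) + O(1/n) = ln(15/24) + O(1/n).
Hence the limit is ln(15/24) = ln(5/8).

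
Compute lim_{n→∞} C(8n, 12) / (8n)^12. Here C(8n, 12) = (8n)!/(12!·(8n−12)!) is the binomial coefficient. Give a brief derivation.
lim = 1/12! = 1/479001600

With N = 8n → ∞: C(N, 12) / N^12 = [N(N−1)…(N−11)] / (12! · N^12) = (1/12!) · 1 · (1 − 1/(8n)) · … · (1 − 11/(8n)). Each factor → 1 as N → ∞, so the limit is 1/12! = 1/479001600.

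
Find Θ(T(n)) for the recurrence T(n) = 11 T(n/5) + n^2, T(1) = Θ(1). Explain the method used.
T(n) = Θ(n^2)

log_5 11 ≈ 1.490. f(n) = n^2 dominates n^(log_5 11) since 2 > 1.490, and the regularity condition a·f(n/b) = 11·(n/5)^2 = (11/25)·n^2 ≤ c·f(n) holds with c = 11/25 ≈ 0.44 < 1. So this is Case 3: T(n) = Θ(f(n)) = Θ(n^2).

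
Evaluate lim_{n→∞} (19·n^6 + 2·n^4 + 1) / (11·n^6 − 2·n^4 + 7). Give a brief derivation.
lim = 19/11

For large n the leading n^6 terms dominate both numerator and denominator. Dividing top and bottom by n^6, every other term tends to 0, leaving 19/11.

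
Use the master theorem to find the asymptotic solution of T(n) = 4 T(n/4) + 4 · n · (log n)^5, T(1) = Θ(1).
T(n) = Θ(n · (log n)^6)

Here log_4 4 = 1 and f(n) = 4 · n · (log n)^5 = Θ(n^(log_4 4) · (log n)^5). This is the extended Case 2 of the master theorem (f matches the critical exponent up to log factors), giving T(n) = Θ(n^(log_4 4) · (log n)^(5+1)) = Θ(n · (log n)^6).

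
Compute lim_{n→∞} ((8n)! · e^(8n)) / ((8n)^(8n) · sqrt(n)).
lim = sqrt(2π·8)

Stirling: (8n)! ~ sqrt(2π·8n) · (8n/e)^(8n). Hence
  (8n)! · e^(8n) / (8n)^(8n) ~ sqrt(2π·8n).
Dividing by sqrt(n): sqrt(2π·8n) / sqrt(n) = sqrt(2π·8) · n^((1−1)/2), so the limit is sqrt(2π·8).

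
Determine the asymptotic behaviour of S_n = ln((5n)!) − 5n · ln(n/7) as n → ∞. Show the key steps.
S_n ~ 5n · (ln 35 − 1) + O(ln n)

Stirling: ln((5n)!) = 5n ln(5n) − 5n + O(ln n).
  S_n = 5n ln(5n) − 5n − 5n ln(n/7) + O(ln n)
      = 5n ln(5n) − 5n ln n + 5n ln 7 − 5n + O(ln n)
      = 5n ln 5 + 5n ln 7 − 5n + O(ln n)
      = 5n (ln 35 − 1) + O(ln n).
Numerically ln(35) − 1 ≈ 2.5553.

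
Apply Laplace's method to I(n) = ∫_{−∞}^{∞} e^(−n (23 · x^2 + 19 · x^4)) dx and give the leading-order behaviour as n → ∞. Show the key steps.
I(n) ~ sqrt(π/(23n))

φ(x) = 23 · x^2 + 19 · x^4 has its unique global minimum at x* = 0 (since φ'(x) = 46x + 76x^3 = 0 only at x = 0 for real x with both coefficients positive, and φ → ∞ as |x| → ∞). At x* = 0, φ(0) = 0 and φ''(0) = 46. Laplace's method then gives
  I(n) ~ sqrt(2π / (n · φ''(0))) · e^(−n φ(0)) = sqrt(2π / (46n)) = sqrt(π/(23n)).
The 19 · x^4 term contributes only at subleading order (an O(1/n) relative correction).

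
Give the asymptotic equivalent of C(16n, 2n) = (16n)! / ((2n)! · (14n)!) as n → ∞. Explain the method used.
C(16n, 2n) ~ (16777216/823543)^(2n) · sqrt(4/(7π·2n))

Write N = 2n. Apply Stirling to each factorial:
  (8N)! ~ sqrt(2π·8N) · (8N/e)^(8N),
  N! ~ sqrt(2π N) · (N/e)^N,
  (7N)! ~ sqrt(2π·7N) · (7N/e)^(7N).
The exponential factors combine to (8N)^(8N) / (N^N · (7N)^(7N)) = 8^(8N)/7^(7N) = (8^8/7^7)^N = (16777216/823543)^N.
The square-root prefactors combine to sqrt(2π·8N) / (sqrt(2π N)·sqrt(2π·7N)) = sqrt(8 / (2π·7·N)) = sqrt(4/(7π·2n)).
Substituting N = 2n: C(16n, 2n) ~ (16777216/823543)^(2n) · sqrt(4/(7π·2n)).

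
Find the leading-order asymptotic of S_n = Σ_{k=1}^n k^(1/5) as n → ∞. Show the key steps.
S_n ~ (5/6) · n^(6/5)

Integral comparison: Σ_{k=1}^n k^(1/5) = ∫_0^n x^(1/5) dx + O(n^(1/5)). The integral is n^(1 + 1/5) / (1 + 1/5) = n^((1+5)/5) / ((1+5)/5) = (5/6) · n^(6/5).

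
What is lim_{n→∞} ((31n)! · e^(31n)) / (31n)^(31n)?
lim = ∞

Stirling: (31n)! ~ sqrt(2π·31n) · (31n/e)^(31n). Hence
  (31n)! · e^(31n) / (31n)^(31n) ~ sqrt(2π·31n) = sqrt(2π·31) · sqrt(n) → ∞.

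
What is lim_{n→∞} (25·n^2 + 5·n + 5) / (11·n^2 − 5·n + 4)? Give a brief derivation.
lim = 25/11

For large n the leading n^2 terms dominate both numerator and denominator. Dividing top and bottom by n^2, every other term tends to 0, leaving 25/11.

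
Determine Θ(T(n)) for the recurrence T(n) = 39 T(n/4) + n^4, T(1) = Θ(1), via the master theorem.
T(n) = Θ(n^4)

log_4 39 ≈ 2.643. f(n) = n^4 dominates n^(log_4 39) since 4 > 2.643, and the regularity condition a·f(n/b) = 39·(n/4)^4 = (39/256)·n^4 ≤ c·f(n) holds with c = 39/256 ≈ 0.152 < 1. So this is Case 3: T(n) = Θ(f(n)) = Θ(n^4).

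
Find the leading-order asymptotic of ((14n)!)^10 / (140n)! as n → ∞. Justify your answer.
((14n)!)^10/(140n)! ~ ((2π·14n)^(9/2) / sqrt(10)) · 10^(−10·14n)  →  0

Write N = 14n. Stirling: N! ~ sqrt(2π N)(N/e)^N and (10N)! ~ sqrt(2π·10N)·(10N/e)^(10N).
  (N!)^10/(10N)! ~ (2π N)^(10/2) (N/e)^(10N) / [sqrt(2π·10N) (10N/e)^(10N)]
     = (2π N)^(10/2) / sqrt(2π·10N) · (N/(10N))^(10N)
     = (2π N)^((10−1)/2) / sqrt(10) · 10^(−10N).
Since 10^10 > 1, the factor 10^(−10N) decays exponentially, so the ratio → 0. Substituting N = 14n gives the stated form.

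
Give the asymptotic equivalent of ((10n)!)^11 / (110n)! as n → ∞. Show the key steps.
((10n)!)^11/(110n)! ~ ((2π·10n)^(10/2) / sqrt(11)) · 11^(−11·10n)  →  0

Write N = 10n. Stirling: N! ~ sqrt(2π N)(N/e)^N and (11N)! ~ sqrt(2π·11N)·(11N/e)^(11N).
  (N!)^11/(11N)! ~ (2π N)^(11/2) (N/e)^(11N) / [sqrt(2π·11N) (11N/e)^(11N)]
     = (2π N)^(11/2) / sqrt(2π·11N) · (N/(11N))^(11N)
     = (2π N)^((11−1)/2) / sqrt(11) · 11^(−11N).
Since 11^11 > 1, the factor 11^(−11N) decays exponentially, so the ratio → 0. Substituting N = 10n gives the stated form.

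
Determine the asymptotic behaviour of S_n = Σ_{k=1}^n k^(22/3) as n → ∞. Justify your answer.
S_n ~ (3/25) · n^(25/3)

Integral comparison: Σ_{k=1}^n k^(22/3) = ∫_0^n x^(22/3) dx + O(n^(22/3)). The integral is n^(1 + 22/3) / (1 + 22/3) = n^((22+3)/3) / ((22+3)/3) = (3/25) · n^(25/3).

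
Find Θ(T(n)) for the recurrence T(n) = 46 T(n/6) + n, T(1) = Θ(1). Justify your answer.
T(n) = Θ(n^(log_6 46))

Master theorem: compare f(n) = n to n^(log_6 46) where log_6 46 ≈ 2.137. Since 1 < log_6 46, we have f(n) = O(n^(log_6 46 − ε)) for some ε > 0 — Case 1. Hence T(n) = Θ(n^(log_6 46)).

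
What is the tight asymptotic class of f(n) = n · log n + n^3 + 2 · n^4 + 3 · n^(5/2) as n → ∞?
f(n) ∈ Θ(n^4)

Compare the terms by growth order. For large n, n^a · (log n)^b dominates n^a' · (log n)^b' iff a > a', or (a = a' and b > b'). Ranking the 4 terms shows the dominant one is 2 · n^4. Hence f(n) ∈ Θ(n^4).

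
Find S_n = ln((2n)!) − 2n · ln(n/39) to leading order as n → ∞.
S_n ~ 2n · (ln 78 − 1) + O(ln n)

Stirling: ln((2n)!) = 2n ln(2n) − 2n + O(ln n).
  S_n = 2n ln(2n) − 2n − 2n ln(n/39) + O(ln n)
      = 2n ln(2n) − 2n ln n + 2n ln 39 − 2n + O(ln n)
      = 2n ln 2 + 2n ln 39 − 2n + O(ln n)
      = 2n (ln 78 − 1) + O(ln n).
Numerically ln(78) − 1 ≈ 3.3567.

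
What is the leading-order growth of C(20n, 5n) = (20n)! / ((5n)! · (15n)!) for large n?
C(20n, 5n) ~ (256/27)^(5n) · sqrt(2/(3π·5n))

Write N = 5n. Apply Stirling to each factorial:
  (4N)! ~ sqrt(2π·4N) · (4N/e)^(4N),
  N! ~ sqrt(2π N) · (N/e)^N,
  (3N)! ~ sqrt(2π·3N) · (3N/e)^(3N).
The exponential factors combine to (4N)^(4N) / (N^N · (3N)^(3N)) = 4^(4N)/3^(3N) = (4^4/3^3)^N = (256/27)^N.
The square-root prefactors combine to sqrt(2π·4N) / (sqrt(2π N)·sqrt(2π·3N)) = sqrt(4 / (2π·3·N)) = sqrt(2/(3π·5n)).
Substituting N = 5n: C(20n, 5n) ~ (256/27)^(5n) · sqrt(2/(3π·5n)).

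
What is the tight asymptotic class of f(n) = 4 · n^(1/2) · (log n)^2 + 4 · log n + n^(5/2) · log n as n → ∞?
f(n) ∈ Θ(n^(5/2) · log n)

Compare the terms by growth order. For large n, n^a · (log n)^b dominates n^a' · (log n)^b' iff a > a', or (a = a' and b > b'). Ranking the 3 terms shows the dominant one is n^(5/2) · log n. Hence f(n) ∈ Θ(n^(5/2) · log n).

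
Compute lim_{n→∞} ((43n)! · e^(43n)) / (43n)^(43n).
lim = ∞

Stirling: (43n)! ~ sqrt(2π·43n) · (43n/e)^(43n). Hence
  (43n)! · e^(43n) / (43n)^(43n) ~ sqrt(2π·43n) = sqrt(2π·43) · sqrt(n) → ∞.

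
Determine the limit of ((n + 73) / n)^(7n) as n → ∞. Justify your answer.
lim = e^511

Rewrite as (1 + 73/n)^(7n). By the standard limit (1 + x/n)^n → e^x, we have (1 + 73/n)^n → e^73, and raising to the 7th power gives e^511.
More precisely, ln[(1 + 73/n)^(7n)] = 7n · ln(1 + 73/n) = 7n · (73/n + O(1/n^2)) = 511 + O(1/n) → 511.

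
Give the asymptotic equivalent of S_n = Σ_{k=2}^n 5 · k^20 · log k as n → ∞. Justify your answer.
S_n ~ 5 · n^21 log n / 21 − 5 · n^21 / 441

By integral comparison, S_n = ∫_1^n 5 · x^20 · log x dx + O(n^20 · log n). For the integral, ∫ x^20 log x dx = n^21 log n / 21 − n^21/441 (integration by parts). Hence S_n ~ 5 · n^21 log n / 21 − 5 · n^21 / 441.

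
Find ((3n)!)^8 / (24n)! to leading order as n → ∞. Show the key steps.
((3n)!)^8/(24n)! ~ ((2π·3n)^(7/2) / sqrt(8)) · 8^(−8·3n)  →  0

Write N = 3n. Stirling: N! ~ sqrt(2π N)(N/e)^N and (8N)! ~ sqrt(2π·8N)·(8N/e)^(8N).
  (N!)^8/(8N)! ~ (2π N)^(8/2) (N/e)^(8N) / [sqrt(2π·8N) (8N/e)^(8N)]
     = (2π N)^(8/2) / sqrt(2π·8N) · (N/(8N))^(8N)
     = (2π N)^((8−1)/2) / sqrt(8) · 8^(−8N).
Since 8^8 > 1, the factor 8^(−8N) decays exponentially, so the ratio → 0. Substituting N = 3n gives the stated form.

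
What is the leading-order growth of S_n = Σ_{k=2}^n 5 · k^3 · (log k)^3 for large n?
S_n ~ 5 · n^4 · (log n)^3 / 4

By integral comparison, S_n = ∫_1^n 5 · x^3 · (log x)^3 dx + O(n^3 · (log n)^3). For the integral, the leading term of ∫_1^n x^3 (log x)^3 dx is n^4/4 · (log n)^3 (by repeated integration by parts; each step lowers the log-exponent and produces a relatively O(1/log n) correction). Hence S_n ~ 5 · n^4 · (log n)^3 / 4.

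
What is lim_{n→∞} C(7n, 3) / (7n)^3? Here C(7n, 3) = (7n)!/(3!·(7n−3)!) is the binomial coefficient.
lim = 1/3! = 1/6

With N = 7n → ∞: C(N, 3) / N^3 = [N(N−1)…(N−2)] / (3! · N^3) = (1/3!) · 1 · (1 − 1/(7n)) · (1 − 2/(7n)). Each factor → 1 as N → ∞, so the limit is 1/3! = 1/6.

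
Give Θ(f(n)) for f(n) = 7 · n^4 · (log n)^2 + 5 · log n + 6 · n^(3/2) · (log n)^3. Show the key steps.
f(n) ∈ Θ(n^4 · (log n)^2)

Compare the terms by growth order. For large n, n^a · (log n)^b dominates n^a' · (log n)^b' iff a > a', or (a = a' and b > b'). Ranking the 3 terms shows the dominant one is 7 · n^4 · (log n)^2. Hence f(n) ∈ Θ(n^4 · (log n)^2).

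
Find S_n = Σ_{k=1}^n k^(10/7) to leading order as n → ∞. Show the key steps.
S_n ~ (7/17) · n^(17/7)

Integral comparison: Σ_{k=1}^n k^(10/7) = ∫_0^n x^(10/7) dx + O(n^(10/7)). The integral is n^(1 + 10/7) / (1 + 10/7) = n^((10+7)/7) / ((10+7)/7) = (7/17) · n^(17/7).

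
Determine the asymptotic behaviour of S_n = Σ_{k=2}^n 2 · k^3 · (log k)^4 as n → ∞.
S_n ~ n^4 · (log n)^4 / 2

By integral comparison, S_n = ∫_1^n 2 · x^3 · (log x)^4 dx + O(n^3 · (log n)^4). For the integral, the leading term of ∫_1^n x^3 (log x)^4 dx is n^4/4 · (log n)^4 (by repeated integration by parts; each step lowers the log-exponent and produces a relatively O(1/log n) correction). Hence S_n ~ n^4 · (log n)^4 / 2.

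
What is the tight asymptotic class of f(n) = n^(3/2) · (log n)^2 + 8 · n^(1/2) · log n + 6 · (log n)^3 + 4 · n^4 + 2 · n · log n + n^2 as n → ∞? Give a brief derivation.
f(n) ∈ Θ(n^4)

Compare the terms by growth order. For large n, n^a · (log n)^b dominates n^a' · (log n)^b' iff a > a', or (a = a' and b > b'). Ranking the 6 terms shows the dominant one is 4 · n^4. Hence f(n) ∈ Θ(n^4).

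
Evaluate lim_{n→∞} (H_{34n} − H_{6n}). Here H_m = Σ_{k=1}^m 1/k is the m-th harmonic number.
lim = ln(34/6) = ln(17/3)

Euler-Maclaurin gives H_m = ln m + γ + 1/(2m) + O(1/m^2). The γ and O(1/m) terms cancel in the difference:
  H_{34n} − H_{6n} = ln(34n) − ln(6n) + O(1/n) = ln(34/6) + O(1/n).
Hence the limit is ln(34/6) = ln(17/3).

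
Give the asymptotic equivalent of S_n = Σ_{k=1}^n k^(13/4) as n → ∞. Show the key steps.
S_n ~ (4/17) · n^(17/4)

Integral comparison: Σ_{k=1}^n k^(13/4) = ∫_0^n x^(13/4) dx + O(n^(13/4)). The integral is n^(1 + 13/4) / (1 + 13/4) = n^((13+4)/4) / ((13+4)/4) = (4/17) · n^(17/4).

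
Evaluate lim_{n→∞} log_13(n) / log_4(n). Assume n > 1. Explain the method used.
lim = ln(4) / ln(13) = log_13(4)

Change of base: log_13(n) = ln n / ln 13 and log_4(n) = ln n / ln 4. The ratio is (ln n / ln 13) · (ln 4 / ln n) = ln 4 / ln 13, a constant independent of n. So the limit is ln 4 / ln 13 = log_13(4).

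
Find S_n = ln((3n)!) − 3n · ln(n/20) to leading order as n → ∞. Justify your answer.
S_n ~ 3n · (ln 60 − 1) + O(ln n)

Stirling: ln((3n)!) = 3n ln(3n) − 3n + O(ln n).
  S_n = 3n ln(3n) − 3n − 3n ln(n/20) + O(ln n)
      = 3n ln(3n) − 3n ln n + 3n ln 20 − 3n + O(ln n)
      = 3n ln 3 + 3n ln 20 − 3n + O(ln n)
      = 3n (ln 60 − 1) + O(ln n).
Numerically ln(60) − 1 ≈ 3.0943.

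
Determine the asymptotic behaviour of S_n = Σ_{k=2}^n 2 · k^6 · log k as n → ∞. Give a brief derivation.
S_n ~ 2 · n^7 log n / 7 − 2 · n^7 / 49

By integral comparison, S_n = ∫_1^n 2 · x^6 · log x dx + O(n^6 · log n). For the integral, ∫ x^6 log x dx = n^7 log n / 7 − n^7/49 (integration by parts). Hence S_n ~ 2 · n^7 log n / 7 − 2 · n^7 / 49.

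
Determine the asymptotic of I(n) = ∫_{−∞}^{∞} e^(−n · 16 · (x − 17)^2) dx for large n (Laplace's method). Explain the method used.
I(n) = sqrt(π/(16n))

Here φ(x) = 16 · (x − 17)^2 has its unique minimum at x* = 17 with φ(x*) = 0 and φ''(x*) = 32. Laplace's method gives
  I(n) ~ e^(−n φ(x*)) · sqrt(2π / (n · φ''(x*))) = sqrt(2π / (32n)) = sqrt(π/(16n)).
This is exact: substituting u = (x − 17)·sqrt(16n) gives I(n) = (1/sqrt(16n)) ∫_{−∞}^{∞} e^(−u^2) du = sqrt(π/(16n)).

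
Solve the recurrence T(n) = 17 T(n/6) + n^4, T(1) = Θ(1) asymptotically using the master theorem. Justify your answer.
T(n) = Θ(n^4)

log_6 17 ≈ 1.581. f(n) = n^4 dominates n^(log_6 17) since 4 > 1.581, and the regularity condition a·f(n/b) = 17·(n/6)^4 = (17/1296)·n^4 ≤ c·f(n) holds with c = 17/1296 ≈ 0.0131 < 1. So this is Case 3: T(n) = Θ(f(n)) = Θ(n^4).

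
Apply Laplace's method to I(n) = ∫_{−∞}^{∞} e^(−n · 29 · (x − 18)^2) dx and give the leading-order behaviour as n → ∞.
I(n) = sqrt(π/(29n))

Here φ(x) = 29 · (x − 18)^2 has its unique minimum at x* = 18 with φ(x*) = 0 and φ''(x*) = 58. Laplace's method gives
  I(n) ~ e^(−n φ(x*)) · sqrt(2π / (n · φ''(x*))) = sqrt(2π / (58n)) = sqrt(π/(29n)).
This is exact: substituting u = (x − 18)·sqrt(29n) gives I(n) = (1/sqrt(29n)) ∫_{−∞}^{∞} e^(−u^2) du = sqrt(π/(29n)).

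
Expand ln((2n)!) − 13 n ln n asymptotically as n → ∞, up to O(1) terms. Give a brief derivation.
ln((2n)!) − 13 n ln n = −11 n ln n + 2(ln 2 − 1) n + (1/2) ln(2π·2n) + O(1/n)

Stirling: ln((2n)!) = 2n ln(2n) − 2n + (1/2) ln(2π·2n) + O(1/n).
Expand 2n ln(2n) = 2n (ln n + ln 2) = 2n ln n + 2n ln 2.
Subtract 13n ln n: leading term is (2 − 13) n ln n = −11 n ln n. The next term is 2n ln 2 − 2n = 2(ln 2 − 1) n. Then the (1/2) ln(2π·2n) correction.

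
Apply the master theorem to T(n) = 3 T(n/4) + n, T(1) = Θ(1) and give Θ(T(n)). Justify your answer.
T(n) = Θ(n)

log_4 3 ≈ 0.792. f(n) = n dominates n^(log_4 3) since 1 > 0.792, and the regularity condition a·f(n/b) = 3·(n/4)^1 = (3/4)·n ≤ c·f(n) holds with c = 3/4 ≈ 0.75 < 1. So this is Case 3: T(n) = Θ(f(n)) = Θ(n).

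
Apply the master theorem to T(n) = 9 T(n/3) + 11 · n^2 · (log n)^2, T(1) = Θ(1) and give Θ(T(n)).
T(n) = Θ(n^2 · (log n)^3)

Here log_3 9 = 2 and f(n) = 11 · n^2 · (log n)^2 = Θ(n^(log_3 9) · (log n)^2). This is the extended Case 2 of the master theorem (f matches the critical exponent up to log factors), giving T(n) = Θ(n^(log_3 9) · (log n)^(2+1)) = Θ(n^2 · (log n)^3).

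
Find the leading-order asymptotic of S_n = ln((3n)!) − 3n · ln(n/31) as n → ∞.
S_n ~ 3n · (ln 93 − 1) + O(ln n)

Stirling: ln((3n)!) = 3n ln(3n) − 3n + O(ln n).
  S_n = 3n ln(3n) − 3n − 3n ln(n/31) + O(ln n)
      = 3n ln(3n) − 3n ln n + 3n ln 31 − 3n + O(ln n)
      = 3n ln 3 + 3n ln 31 − 3n + O(ln n)
      = 3n (ln 93 − 1) + O(ln n).
Numerically ln(93) − 1 ≈ 3.5326.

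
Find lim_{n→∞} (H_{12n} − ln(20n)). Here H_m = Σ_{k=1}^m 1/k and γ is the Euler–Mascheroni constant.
lim = ln(3/5) + γ

By Euler-Maclaurin, H_m = ln m + γ + O(1/m). So
  H_{12n} − ln(20n) = ln(12n) + γ − ln(20n) + O(1/n)
                       = ln(12/20) + γ + O(1/n).
Hence the limit is ln(12/20) + γ (= ln(3/5)).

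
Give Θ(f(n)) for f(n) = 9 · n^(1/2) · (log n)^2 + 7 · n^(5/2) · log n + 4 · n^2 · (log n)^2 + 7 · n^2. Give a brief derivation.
f(n) ∈ Θ(n^(5/2) · log n)

Compare the terms by growth order. For large n, n^a · (log n)^b dominates n^a' · (log n)^b' iff a > a', or (a = a' and b > b'). Ranking the 4 terms shows the dominant one is 7 · n^(5/2) · log n. Hence f(n) ∈ Θ(n^(5/2) · log n).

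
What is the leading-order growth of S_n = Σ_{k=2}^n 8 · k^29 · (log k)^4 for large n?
S_n ~ 4 · n^30 · (log n)^4 / 15

By integral comparison, S_n = ∫_1^n 8 · x^29 · (log x)^4 dx + O(n^29 · (log n)^4). For the integral, the leading term of ∫_1^n x^29 (log x)^4 dx is n^30/30 · (log n)^4 (by repeated integration by parts; each step lowers the log-exponent and produces a relatively O(1/log n) correction). Hence S_n ~ 4 · n^30 · (log n)^4 / 15.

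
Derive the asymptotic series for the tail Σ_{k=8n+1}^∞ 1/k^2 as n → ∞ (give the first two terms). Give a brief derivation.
Σ_{k>8n} 1/k^2 = 1/(1 · (8n)) − 1/(2 · (8n)^2) + O(1/(8n)^3)

Compare to the integral: ∫_{8n}^∞ x^(−2) dx = [−x^(−1)/1]_{8n}^∞ = 1/((2−1)·(8n)). The Euler-Maclaurin correction adds −f(8n)/2 = −1/(2·(8n)^2). Euler-Maclaurin then gives
  Σ_{k>8n} 1/k^2 = ∫_{8n}^∞ dx/x^2 − 1/(2·(8n)^2) + O(1/(8n)^3).
(Equivalently this is ζ(2) − Σ_{k≤8n} 1/k^2.)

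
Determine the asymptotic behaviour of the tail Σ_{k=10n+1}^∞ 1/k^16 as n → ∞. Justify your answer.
Σ_{k>10n} 1/k^16 ~ 1/(15 · (10n)^15)

Compare to the integral: ∫_{10n}^∞ x^(−16) dx = [−x^(−15)/15]_{10n}^∞ = 1/((16−1)·(10n)^15). Euler-Maclaurin then gives
  Σ_{k>10n} 1/k^16 = ∫_{10n}^∞ dx/x^16 − 1/(2·(10n)^16) + O(1/(10n)^17).
(Equivalently this is ζ(16) − Σ_{k≤10n} 1/k^16.)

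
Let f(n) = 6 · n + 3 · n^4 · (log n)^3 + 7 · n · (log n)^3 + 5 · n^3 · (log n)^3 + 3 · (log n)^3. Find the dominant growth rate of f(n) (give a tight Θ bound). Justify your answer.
f(n) ∈ Θ(n^4 · (log n)^3)

Compare the terms by growth order. For large n, n^a · (log n)^b dominates n^a' · (log n)^b' iff a > a', or (a = a' and b > b'). Ranking the 5 terms shows the dominant one is 3 · n^4 · (log n)^3. Hence f(n) ∈ Θ(n^4 · (log n)^3).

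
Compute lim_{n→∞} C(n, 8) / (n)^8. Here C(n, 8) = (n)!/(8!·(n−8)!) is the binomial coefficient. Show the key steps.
lim = 1/8! = 1/40320

With N = n → ∞: C(N, 8) / N^8 = [N(N−1)…(N−7)] / (8! · N^8) = (1/8!) · 1 · (1 − 1/n) · … · (1 − 7/n). Each factor → 1 as N → ∞, so the limit is 1/8! = 1/40320.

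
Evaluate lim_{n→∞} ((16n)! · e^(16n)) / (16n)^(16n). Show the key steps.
lim = ∞

Stirling: (16n)! ~ sqrt(2π·16n) · (16n/e)^(16n). Hence
  (16n)! · e^(16n) / (16n)^(16n) ~ sqrt(2π·16n) = sqrt(2π·16) · sqrt(n) → ∞.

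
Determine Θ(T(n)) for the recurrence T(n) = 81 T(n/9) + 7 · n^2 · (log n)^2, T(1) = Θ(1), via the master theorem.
T(n) = Θ(n^2 · (log n)^3)

Here log_9 81 = 2 and f(n) = 7 · n^2 · (log n)^2 = Θ(n^(log_9 81) · (log n)^2). This is the extended Case 2 of the master theorem (f matches the critical exponent up to log factors), giving T(n) = Θ(n^(log_9 81) · (log n)^(2+1)) = Θ(n^2 · (log n)^3).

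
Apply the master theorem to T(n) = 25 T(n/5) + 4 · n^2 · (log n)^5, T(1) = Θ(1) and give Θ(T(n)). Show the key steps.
T(n) = Θ(n^2 · (log n)^6)

Here log_5 25 = 2 and f(n) = 4 · n^2 · (log n)^5 = Θ(n^(log_5 25) · (log n)^5). This is the extended Case 2 of the master theorem (f matches the critical exponent up to log factors), giving T(n) = Θ(n^(log_5 25) · (log n)^(5+1)) = Θ(n^2 · (log n)^6).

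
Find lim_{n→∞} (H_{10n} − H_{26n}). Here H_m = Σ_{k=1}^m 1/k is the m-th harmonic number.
lim = ln(10/26) = ln(5/13)

Euler-Maclaurin gives H_m = ln m + γ + 1/(2m) + O(1/m^2). The γ and O(1/m) terms cancel in the difference:
  H_{10n} − H_{26n} = ln(10n) − ln(26n) + O(1/n) = ln(10/26) + O(1/n).
Hence the limit is ln(10/26) = ln(5/13).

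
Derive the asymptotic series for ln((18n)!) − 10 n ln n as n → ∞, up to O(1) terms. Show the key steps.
ln((18n)!) − 10 n ln n = 8 n ln n + 18(ln 18 − 1) n + (1/2) ln(2π·18n) + O(1/n)

Stirling: ln((18n)!) = 18n ln(18n) − 18n + (1/2) ln(2π·18n) + O(1/n).
Expand 18n ln(18n) = 18n (ln n + ln 18) = 18n ln n + 18n ln 18.
Subtract 10n ln n: leading term is (18 − 10) n ln n = 8 n ln n. The next term is 18n ln 18 − 18n = 18(ln 18 − 1) n. Then the (1/2) ln(2π·18n) correction.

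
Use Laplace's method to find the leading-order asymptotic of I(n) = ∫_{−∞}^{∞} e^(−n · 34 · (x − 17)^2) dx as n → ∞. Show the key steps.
I(n) = sqrt(π/(34n))

Here φ(x) = 34 · (x − 17)^2 has its unique minimum at x* = 17 with φ(x*) = 0 and φ''(x*) = 68. Laplace's method gives
  I(n) ~ e^(−n φ(x*)) · sqrt(2π / (n · φ''(x*))) = sqrt(2π / (68n)) = sqrt(π/(34n)).
This is exact: substituting u = (x − 17)·sqrt(34n) gives I(n) = (1/sqrt(34n)) ∫_{−∞}^{∞} e^(−u^2) du = sqrt(π/(34n)).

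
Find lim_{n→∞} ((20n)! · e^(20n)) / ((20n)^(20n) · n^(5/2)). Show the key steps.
lim = 0

Stirling: (20n)! ~ sqrt(2π·20n) · (20n/e)^(20n). Hence
  (20n)! · e^(20n) / (20n)^(20n) ~ sqrt(2π·20n).
Dividing by n^(5/2): sqrt(2π·20n) / n^(5/2) = sqrt(2π·20) · n^((1−5)/2), so the expression behaves like sqrt(2π·20) · n^((1−5)/2) → 0.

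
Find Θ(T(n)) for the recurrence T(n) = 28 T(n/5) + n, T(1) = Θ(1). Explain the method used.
T(n) = Θ(n^(log_5 28))

Master theorem: compare f(n) = n to n^(log_5 28) where log_5 28 ≈ 2.070. Since 1 < log_5 28, we have f(n) = O(n^(log_5 28 − ε)) for some ε > 0 — Case 1. Hence T(n) = Θ(n^(log_5 28)).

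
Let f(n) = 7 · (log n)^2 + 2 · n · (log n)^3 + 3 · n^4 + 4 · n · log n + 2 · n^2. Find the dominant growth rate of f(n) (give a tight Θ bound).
f(n) ∈ Θ(n^4)

Compare the terms by growth order. For large n, n^a · (log n)^b dominates n^a' · (log n)^b' iff a > a', or (a = a' and b > b'). Ranking the 5 terms shows the dominant one is 3 · n^4. Hence f(n) ∈ Θ(n^4).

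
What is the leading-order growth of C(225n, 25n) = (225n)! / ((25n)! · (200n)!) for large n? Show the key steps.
C(225n, 25n) ~ (387420489/16777216)^(25n) · sqrt(9/(16π·25n))

Write N = 25n. Apply Stirling to each factorial:
  (9N)! ~ sqrt(2π·9N) · (9N/e)^(9N),
  N! ~ sqrt(2π N) · (N/e)^N,
  (8N)! ~ sqrt(2π·8N) · (8N/e)^(8N).
The exponential factors combine to (9N)^(9N) / (N^N · (8N)^(8N)) = 9^(9N)/8^(8N) = (9^9/8^8)^N = (387420489/16777216)^N.
The square-root prefactors combine to sqrt(2π·9N) / (sqrt(2π N)·sqrt(2π·8N)) = sqrt(9 / (2π·8·N)) = sqrt(9/(16π·25n)).
Substituting N = 25n: C(225n, 25n) ~ (387420489/16777216)^(25n) · sqrt(9/(16π·25n)).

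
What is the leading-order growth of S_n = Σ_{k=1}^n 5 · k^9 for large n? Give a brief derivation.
S_n ~ n^10 / 2

By integral comparison (Euler-Maclaurin), Σ_{k=1}^n 5 · k^9 = 5 · ∫_0^n x^9 dx + O(n^9) = 5 · n^10/10 = n^10 / 2 + O(n^9). (Equivalently, Faulhaber's formula gives the same leading term.)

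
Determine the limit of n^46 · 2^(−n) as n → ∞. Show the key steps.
lim = 0

Exponentials with base > 1 dominate every fixed polynomial: for any fixed c, n^c / 2^n → 0 as n → ∞ (e.g. by the ratio test, or by writing 2^n = e^(n ln 2) and noting e^(n ln 2) / n^c → ∞). Hence n^46 · 2^(−n) = n^46 / 2^n → 0.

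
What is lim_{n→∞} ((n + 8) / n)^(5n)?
lim = e^40

Rewrite as (1 + 8/n)^(5n). By the standard limit (1 + x/n)^n → e^x, we have (1 + 8/n)^n → e^8, and raising to the 5th power gives e^40.
More precisely, ln[(1 + 8/n)^(5n)] = 5n · ln(1 + 8/n) = 5n · (8/n + O(1/n^2)) = 40 + O(1/n) → 40.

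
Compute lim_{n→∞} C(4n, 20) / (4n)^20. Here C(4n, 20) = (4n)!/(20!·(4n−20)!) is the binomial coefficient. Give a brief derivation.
lim = 1/20! = 1/2432902008176640000

With N = 4n → ∞: C(N, 20) / N^20 = [N(N−1)…(N−19)] / (20! · N^20) = (1/20!) · 1 · (1 − 1/(4n)) · … · (1 − 19/(4n)). Each factor → 1 as N → ∞, so the limit is 1/20! = 1/2432902008176640000.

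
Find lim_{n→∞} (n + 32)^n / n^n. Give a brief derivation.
lim = e^32

Rewrite as (1 + 32/n)^(n). By the standard limit (1 + x/n)^n → e^x, we have (1 + 32/n)^n → e^32, and raising to the 1st power gives e^32.
More precisely, ln[(1 + 32/n)^(n)] = n · ln(1 + 32/n) = n · (32/n + O(1/n^2)) = 32 + O(1/n) → 32.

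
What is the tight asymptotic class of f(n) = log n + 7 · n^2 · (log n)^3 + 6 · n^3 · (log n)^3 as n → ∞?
f(n) ∈ Θ(n^3 · (log n)^3)

Compare the terms by growth order. For large n, n^a · (log n)^b dominates n^a' · (log n)^b' iff a > a', or (a = a' and b > b'). Ranking the 3 terms shows the dominant one is 6 · n^3 · (log n)^3. Hence f(n) ∈ Θ(n^3 · (log n)^3).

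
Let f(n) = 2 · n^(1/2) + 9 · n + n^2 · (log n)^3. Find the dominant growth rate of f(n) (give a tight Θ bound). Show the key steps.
f(n) ∈ Θ(n^2 · (log n)^3)

Compare the terms by growth order. For large n, n^a · (log n)^b dominates n^a' · (log n)^b' iff a > a', or (a = a' and b > b'). Ranking the 3 terms shows the dominant one is n^2 · (log n)^3. Hence f(n) ∈ Θ(n^2 · (log n)^3).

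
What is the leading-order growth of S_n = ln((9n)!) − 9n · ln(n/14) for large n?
S_n ~ 9n · (ln 126 − 1) + O(ln n)

Stirling: ln((9n)!) = 9n ln(9n) − 9n + O(ln n).
  S_n = 9n ln(9n) − 9n − 9n ln(n/14) + O(ln n)
      = 9n ln(9n) − 9n ln n + 9n ln 14 − 9n + O(ln n)
      = 9n ln 9 + 9n ln 14 − 9n + O(ln n)
      = 9n (ln 126 − 1) + O(ln n).
Numerically ln(126) − 1 ≈ 3.8363.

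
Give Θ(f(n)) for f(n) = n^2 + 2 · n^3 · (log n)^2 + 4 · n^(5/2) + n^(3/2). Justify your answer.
f(n) ∈ Θ(n^3 · (log n)^2)

Compare the terms by growth order. For large n, n^a · (log n)^b dominates n^a' · (log n)^b' iff a > a', or (a = a' and b > b'). Ranking the 4 terms shows the dominant one is 2 · n^3 · (log n)^2. Hence f(n) ∈ Θ(n^3 · (log n)^2).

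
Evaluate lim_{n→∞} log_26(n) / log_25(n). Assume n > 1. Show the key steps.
lim = ln(25) / ln(26) = log_26(25)

Change of base: log_26(n) = ln n / ln 26 and log_25(n) = ln n / ln 25. The ratio is (ln n / ln 26) · (ln 25 / ln n) = ln 25 / ln 26, a constant independent of n. So the limit is ln 25 / ln 26 = log_26(25).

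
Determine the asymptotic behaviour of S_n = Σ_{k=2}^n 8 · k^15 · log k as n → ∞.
S_n ~ n^16 log n / 2 − n^16 / 32

By integral comparison, S_n = ∫_1^n 8 · x^15 · log x dx + O(n^15 · log n). For the integral, ∫ x^15 log x dx = n^16 log n / 16 − n^16/256 (integration by parts). Hence S_n ~ n^16 log n / 2 − n^16 / 32.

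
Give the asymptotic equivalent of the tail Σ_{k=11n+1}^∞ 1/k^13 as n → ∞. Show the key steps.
Σ_{k>11n} 1/k^13 ~ 1/(12 · (11n)^12)

Compare to the integral: ∫_{11n}^∞ x^(−13) dx = [−x^(−12)/12]_{11n}^∞ = 1/((13−1)·(11n)^12). Euler-Maclaurin then gives
  Σ_{k>11n} 1/k^13 = ∫_{11n}^∞ dx/x^13 − 1/(2·(11n)^13) + O(1/(11n)^14).
(Equivalently this is ζ(13) − Σ_{k≤11n} 1/k^13.)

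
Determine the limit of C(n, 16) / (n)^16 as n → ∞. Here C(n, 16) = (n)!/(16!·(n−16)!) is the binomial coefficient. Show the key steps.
lim = 1/16! = 1/20922789888000

With N = n → ∞: C(N, 16) / N^16 = [N(N−1)…(N−15)] / (16! · N^16) = (1/16!) · 1 · (1 − 1/n) · … · (1 − 15/n). Each factor → 1 as N → ∞, so the limit is 1/16! = 1/20922789888000.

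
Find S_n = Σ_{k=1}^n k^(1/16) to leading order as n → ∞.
S_n ~ (16/17) · n^(17/16)

Integral comparison: Σ_{k=1}^n k^(1/16) = ∫_0^n x^(1/16) dx + O(n^(1/16)). The integral is n^(1 + 1/16) / (1 + 1/16) = n^((1+16)/16) / ((1+16)/16) = (16/17) · n^(17/16).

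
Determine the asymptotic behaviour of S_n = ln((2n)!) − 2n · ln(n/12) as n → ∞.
S_n ~ 2n · (ln 24 − 1) + O(ln n)

Stirling: ln((2n)!) = 2n ln(2n) − 2n + O(ln n).
  S_n = 2n ln(2n) − 2n − 2n ln(n/12) + O(ln n)
      = 2n ln(2n) − 2n ln n + 2n ln 12 − 2n + O(ln n)
      = 2n ln 2 + 2n ln 12 − 2n + O(ln n)
      = 2n (ln 24 − 1) + O(ln n).
Numerically ln(24) − 1 ≈ 2.1781.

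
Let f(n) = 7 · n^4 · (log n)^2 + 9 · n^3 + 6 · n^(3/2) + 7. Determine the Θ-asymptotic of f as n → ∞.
f(n) ∈ Θ(n^4 · (log n)^2)

Compare the terms by growth order. For large n, n^a · (log n)^b dominates n^a' · (log n)^b' iff a > a', or (a = a' and b > b'). Ranking the 4 terms shows the dominant one is 7 · n^4 · (log n)^2. Hence f(n) ∈ Θ(n^4 · (log n)^2).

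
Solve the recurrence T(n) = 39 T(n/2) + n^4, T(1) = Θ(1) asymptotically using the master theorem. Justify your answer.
T(n) = Θ(n^(log_2 39))

Master theorem: compare f(n) = n^4 to n^(log_2 39) where log_2 39 ≈ 5.285. Since 4 < log_2 39, we have f(n) = O(n^(log_2 39 − ε)) for some ε > 0 — Case 1. Hence T(n) = Θ(n^(log_2 39)).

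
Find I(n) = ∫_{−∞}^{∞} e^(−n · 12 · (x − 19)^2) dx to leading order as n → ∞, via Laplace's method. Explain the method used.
I(n) = sqrt(π/(12n))

Here φ(x) = 12 · (x − 19)^2 has its unique minimum at x* = 19 with φ(x*) = 0 and φ''(x*) = 24. Laplace's method gives
  I(n) ~ e^(−n φ(x*)) · sqrt(2π / (n · φ''(x*))) = sqrt(2π / (24n)) = sqrt(π/(12n)).
This is exact: substituting u = (x − 19)·sqrt(12n) gives I(n) = (1/sqrt(12n)) ∫_{−∞}^{∞} e^(−u^2) du = sqrt(π/(12n)).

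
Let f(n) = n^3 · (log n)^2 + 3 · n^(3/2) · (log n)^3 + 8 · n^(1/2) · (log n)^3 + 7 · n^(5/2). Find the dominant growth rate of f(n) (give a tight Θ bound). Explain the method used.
f(n) ∈ Θ(n^3 · (log n)^2)

Compare the terms by growth order. For large n, n^a · (log n)^b dominates n^a' · (log n)^b' iff a > a', or (a = a' and b > b'). Ranking the 4 terms shows the dominant one is n^3 · (log n)^2. Hence f(n) ∈ Θ(n^3 · (log n)^2).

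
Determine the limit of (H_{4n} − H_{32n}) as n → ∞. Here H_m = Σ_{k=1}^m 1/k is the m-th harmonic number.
lim = ln(4/32) = −ln 8

Euler-Maclaurin gives H_m = ln m + γ + 1/(2m) + O(1/m^2). The γ and O(1/m) terms cancel in the difference:
  H_{4n} − H_{32n} = ln(4n) − ln(32n) + O(1/n) = ln(4/32) + O(1/n).
Hence the limit is ln(4/32) = −ln 8.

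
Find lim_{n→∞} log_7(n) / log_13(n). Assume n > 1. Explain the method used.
lim = ln(13) / ln(7) = log_7(13)

Change of base: log_7(n) = ln n / ln 7 and log_13(n) = ln n / ln 13. The ratio is (ln n / ln 7) · (ln 13 / ln n) = ln 13 / ln 7, a constant independent of n. So the limit is ln 13 / ln 7 = log_7(13).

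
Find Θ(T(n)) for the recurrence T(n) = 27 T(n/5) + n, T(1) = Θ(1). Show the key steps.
T(n) = Θ(n^(log_5 27))

Master theorem: compare f(n) = n to n^(log_5 27) where log_5 27 ≈ 2.048. Since 1 < log_5 27, we have f(n) = O(n^(log_5 27 − ε)) for some ε > 0 — Case 1. Hence T(n) = Θ(n^(log_5 27)).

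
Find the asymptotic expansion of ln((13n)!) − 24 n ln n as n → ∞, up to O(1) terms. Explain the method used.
ln((13n)!) − 24 n ln n = −11 n ln n + 13(ln 13 − 1) n + (1/2) ln(2π·13n) + O(1/n)

Stirling: ln((13n)!) = 13n ln(13n) − 13n + (1/2) ln(2π·13n) + O(1/n).
Expand 13n ln(13n) = 13n (ln n + ln 13) = 13n ln n + 13n ln 13.
Subtract 24n ln n: leading term is (13 − 24) n ln n = −11 n ln n. The next term is 13n ln 13 − 13n = 13(ln 13 − 1) n. Then the (1/2) ln(2π·13n) correction.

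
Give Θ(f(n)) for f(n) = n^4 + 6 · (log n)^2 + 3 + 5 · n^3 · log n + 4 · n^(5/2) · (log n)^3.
f(n) ∈ Θ(n^4)

Compare the terms by growth order. For large n, n^a · (log n)^b dominates n^a' · (log n)^b' iff a > a', or (a = a' and b > b'). Ranking the 5 terms shows the dominant one is n^4. Hence f(n) ∈ Θ(n^4).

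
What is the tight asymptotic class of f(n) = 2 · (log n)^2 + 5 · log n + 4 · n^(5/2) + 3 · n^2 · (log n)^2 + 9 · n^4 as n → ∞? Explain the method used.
f(n) ∈ Θ(n^4)

Compare the terms by growth order. For large n, n^a · (log n)^b dominates n^a' · (log n)^b' iff a > a', or (a = a' and b > b'). Ranking the 5 terms shows the dominant one is 9 · n^4. Hence f(n) ∈ Θ(n^4).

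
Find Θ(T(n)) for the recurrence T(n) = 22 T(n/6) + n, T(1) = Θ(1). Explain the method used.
T(n) = Θ(n^(log_6 22))

Master theorem: compare f(n) = n to n^(log_6 22) where log_6 22 ≈ 1.725. Since 1 < log_6 22, we have f(n) = O(n^(log_6 22 − ε)) for some ε > 0 — Case 1. Hence T(n) = Θ(n^(log_6 22)).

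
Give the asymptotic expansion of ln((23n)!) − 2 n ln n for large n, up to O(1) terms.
ln((23n)!) − 2 n ln n = 21 n ln n + 23(ln 23 − 1) n + (1/2) ln(2π·23n) + O(1/n)

Stirling: ln((23n)!) = 23n ln(23n) − 23n + (1/2) ln(2π·23n) + O(1/n).
Expand 23n ln(23n) = 23n (ln n + ln 23) = 23n ln n + 23n ln 23.
Subtract 2n ln n: leading term is (23 − 2) n ln n = 21 n ln n. The next term is 23n ln 23 − 23n = 23(ln 23 − 1) n. Then the (1/2) ln(2π·23n) correction.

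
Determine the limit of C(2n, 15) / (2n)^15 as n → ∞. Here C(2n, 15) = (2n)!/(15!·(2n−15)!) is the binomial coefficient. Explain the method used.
lim = 1/15! = 1/1307674368000

With N = 2n → ∞: C(N, 15) / N^15 = [N(N−1)…(N−14)] / (15! · N^15) = (1/15!) · 1 · (1 − 1/(2n)) · … · (1 − 14/(2n)). Each factor → 1 as N → ∞, so the limit is 1/15! = 1/1307674368000.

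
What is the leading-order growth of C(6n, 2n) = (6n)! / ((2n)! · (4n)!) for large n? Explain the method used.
C(6n, 2n) ~ (27/4)^(2n) · sqrt(3/(4π·2n))

Write N = 2n. Apply Stirling to each factorial:
  (3N)! ~ sqrt(2π·3N) · (3N/e)^(3N),
  N! ~ sqrt(2π N) · (N/e)^N,
  (2N)! ~ sqrt(2π·2N) · (2N/e)^(2N).
The exponential factors combine to (3N)^(3N) / (N^N · (2N)^(2N)) = 3^(3N)/2^(2N) = (3^3/2^2)^N = (27/4)^N.
The square-root prefactors combine to sqrt(2π·3N) / (sqrt(2π N)·sqrt(2π·2N)) = sqrt(3 / (2π·2·N)) = sqrt(3/(4π·2n)).
Substituting N = 2n: C(6n, 2n) ~ (27/4)^(2n) · sqrt(3/(4π·2n)).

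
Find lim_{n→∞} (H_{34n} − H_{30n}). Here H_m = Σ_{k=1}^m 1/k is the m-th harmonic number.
lim = ln(34/30) = ln(17/15)

Euler-Maclaurin gives H_m = ln m + γ + 1/(2m) + O(1/m^2). The γ and O(1/m) terms cancel in the difference:
  H_{34n} − H_{30n} = ln(34n) − ln(30n) + O(1/n) = ln(34/30) + O(1/n).
Hence the limit is ln(34/30) = ln(17/15).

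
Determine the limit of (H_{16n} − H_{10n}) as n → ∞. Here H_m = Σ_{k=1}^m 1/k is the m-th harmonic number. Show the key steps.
lim = ln(16/10) = ln(8/5)

Euler-Maclaurin gives H_m = ln m + γ + 1/(2m) + O(1/m^2). The γ and O(1/m) terms cancel in the difference:
  H_{16n} − H_{10n} = ln(16n) − ln(10n) + O(1/n) = ln(16/10) + O(1/n).
Hence the limit is ln(16/10) = ln(8/5).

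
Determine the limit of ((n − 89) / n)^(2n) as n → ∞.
lim = e^(−178)

Rewrite as (1 − 89/n)^(2n). By the standard limit (1 + x/n)^n → e^x, we have (1 − 89/n)^n → e^(−89), and raising to the 2nd power gives e^(−178).
More precisely, ln[(1 − 89/n)^(2n)] = 2n · ln(1 − 89/n) = 2n · (-89/n + O(1/n^2)) = -178 + O(1/n) → -178.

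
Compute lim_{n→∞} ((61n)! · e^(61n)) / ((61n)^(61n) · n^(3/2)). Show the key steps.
lim = 0

Stirling: (61n)! ~ sqrt(2π·61n) · (61n/e)^(61n). Hence
  (61n)! · e^(61n) / (61n)^(61n) ~ sqrt(2π·61n).
Dividing by n^(3/2): sqrt(2π·61n) / n^(3/2) = sqrt(2π·61) · n^((1−3)/2), so the expression behaves like sqrt(2π·61) · n^((1−3)/2) → 0.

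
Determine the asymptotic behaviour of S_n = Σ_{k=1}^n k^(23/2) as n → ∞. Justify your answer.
S_n ~ (2/25) · n^(25/2)

Integral comparison: Σ_{k=1}^n k^(23/2) = ∫_0^n x^(23/2) dx + O(n^(23/2)). The integral is n^(1 + 23/2) / (1 + 23/2) = n^((23+2)/2) / ((23+2)/2) = (2/25) · n^(25/2).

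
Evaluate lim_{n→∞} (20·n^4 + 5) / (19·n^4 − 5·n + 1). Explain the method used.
lim = 20/19

For large n the leading n^4 terms dominate both numerator and denominator. Dividing top and bottom by n^4, every other term tends to 0, leaving 20/19.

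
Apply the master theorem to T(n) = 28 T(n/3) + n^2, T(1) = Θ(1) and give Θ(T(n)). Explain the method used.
T(n) = Θ(n^(log_3 28))

Master theorem: compare f(n) = n^2 to n^(log_3 28) where log_3 28 ≈ 3.033. Since 2 < log_3 28, we have f(n) = O(n^(log_3 28 − ε)) for some ε > 0 — Case 1. Hence T(n) = Θ(n^(log_3 28)).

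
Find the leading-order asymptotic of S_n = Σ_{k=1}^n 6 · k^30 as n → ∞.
S_n ~ 6 · n^31 / 31

By integral comparison (Euler-Maclaurin), Σ_{k=1}^n 6 · k^30 = 6 · ∫_0^n x^30 dx + O(n^30) = 6 · n^31/31 + O(n^30). (Equivalently, Faulhaber's formula gives the same leading term.)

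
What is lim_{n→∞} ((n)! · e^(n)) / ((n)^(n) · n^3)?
lim = 0

Stirling: (n)! ~ sqrt(2π·n) · (n/e)^(n). Hence
  (n)! · e^(n) / (n)^(n) ~ sqrt(2π·n).
Dividing by n^3: sqrt(2π·n) / n^3 = sqrt(2π) · n^((1−6)/2), so the expression behaves like sqrt(2π) · n^((1−6)/2) → 0.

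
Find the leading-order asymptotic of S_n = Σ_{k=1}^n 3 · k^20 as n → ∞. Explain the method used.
S_n ~ n^21 / 7

By integral comparison (Euler-Maclaurin), Σ_{k=1}^n 3 · k^20 = 3 · ∫_0^n x^20 dx + O(n^20) = 3 · n^21/21 = n^21 / 7 + O(n^20). (Equivalently, Faulhaber's formula gives the same leading term.)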